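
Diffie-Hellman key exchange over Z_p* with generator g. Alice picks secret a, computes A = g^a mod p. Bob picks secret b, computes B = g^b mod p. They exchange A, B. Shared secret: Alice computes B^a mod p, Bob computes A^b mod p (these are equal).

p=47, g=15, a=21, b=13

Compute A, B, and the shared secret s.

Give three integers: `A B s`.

A = 15^21 mod 47  (bits of 21 = 10101)
  bit 0 = 1: r = r^2 * 15 mod 47 = 1^2 * 15 = 1*15 = 15
  bit 1 = 0: r = r^2 mod 47 = 15^2 = 37
  bit 2 = 1: r = r^2 * 15 mod 47 = 37^2 * 15 = 6*15 = 43
  bit 3 = 0: r = r^2 mod 47 = 43^2 = 16
  bit 4 = 1: r = r^2 * 15 mod 47 = 16^2 * 15 = 21*15 = 33
  -> A = 33
B = 15^13 mod 47  (bits of 13 = 1101)
  bit 0 = 1: r = r^2 * 15 mod 47 = 1^2 * 15 = 1*15 = 15
  bit 1 = 1: r = r^2 * 15 mod 47 = 15^2 * 15 = 37*15 = 38
  bit 2 = 0: r = r^2 mod 47 = 38^2 = 34
  bit 3 = 1: r = r^2 * 15 mod 47 = 34^2 * 15 = 28*15 = 44
  -> B = 44
s = B^a = 44^21 mod 47  (bits of 21 = 10101)
  bit 0 = 1: r = r^2 * 44 mod 47 = 1^2 * 44 = 1*44 = 44
  bit 1 = 0: r = r^2 mod 47 = 44^2 = 9
  bit 2 = 1: r = r^2 * 44 mod 47 = 9^2 * 44 = 34*44 = 39
  bit 3 = 0: r = r^2 mod 47 = 39^2 = 17
  bit 4 = 1: r = r^2 * 44 mod 47 = 17^2 * 44 = 7*44 = 26
  -> s = B^a = 26

Answer: 33 44 26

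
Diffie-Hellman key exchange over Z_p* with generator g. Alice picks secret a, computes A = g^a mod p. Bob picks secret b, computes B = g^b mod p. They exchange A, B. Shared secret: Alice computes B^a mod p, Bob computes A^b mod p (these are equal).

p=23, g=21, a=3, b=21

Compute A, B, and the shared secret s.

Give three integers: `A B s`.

Answer: 15 11 20

Derivation:
A = 21^3 mod 23  (bits of 3 = 11)
  bit 0 = 1: r = r^2 * 21 mod 23 = 1^2 * 21 = 1*21 = 21
  bit 1 = 1: r = r^2 * 21 mod 23 = 21^2 * 21 = 4*21 = 15
  -> A = 15
B = 21^21 mod 23  (bits of 21 = 10101)
  bit 0 = 1: r = r^2 * 21 mod 23 = 1^2 * 21 = 1*21 = 21
  bit 1 = 0: r = r^2 mod 23 = 21^2 = 4
  bit 2 = 1: r = r^2 * 21 mod 23 = 4^2 * 21 = 16*21 = 14
  bit 3 = 0: r = r^2 mod 23 = 14^2 = 12
  bit 4 = 1: r = r^2 * 21 mod 23 = 12^2 * 21 = 6*21 = 11
  -> B = 11
s = B^a = 11^3 mod 23  (bits of 3 = 11)
  bit 0 = 1: r = r^2 * 11 mod 23 = 1^2 * 11 = 1*11 = 11
  bit 1 = 1: r = r^2 * 11 mod 23 = 11^2 * 11 = 6*11 = 20
  -> s = B^a = 20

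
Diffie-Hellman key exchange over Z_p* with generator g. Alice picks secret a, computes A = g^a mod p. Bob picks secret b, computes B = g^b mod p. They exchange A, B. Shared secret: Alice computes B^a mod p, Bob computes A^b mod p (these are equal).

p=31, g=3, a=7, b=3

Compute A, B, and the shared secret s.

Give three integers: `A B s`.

Answer: 17 27 15

Derivation:
A = 3^7 mod 31  (bits of 7 = 111)
  bit 0 = 1: r = r^2 * 3 mod 31 = 1^2 * 3 = 1*3 = 3
  bit 1 = 1: r = r^2 * 3 mod 31 = 3^2 * 3 = 9*3 = 27
  bit 2 = 1: r = r^2 * 3 mod 31 = 27^2 * 3 = 16*3 = 17
  -> A = 17
B = 3^3 mod 31  (bits of 3 = 11)
  bit 0 = 1: r = r^2 * 3 mod 31 = 1^2 * 3 = 1*3 = 3
  bit 1 = 1: r = r^2 * 3 mod 31 = 3^2 * 3 = 9*3 = 27
  -> B = 27
s = B^a = 27^7 mod 31  (bits of 7 = 111)
  bit 0 = 1: r = r^2 * 27 mod 31 = 1^2 * 27 = 1*27 = 27
  bit 1 = 1: r = r^2 * 27 mod 31 = 27^2 * 27 = 16*27 = 29
  bit 2 = 1: r = r^2 * 27 mod 31 = 29^2 * 27 = 4*27 = 15
  -> s = B^a = 15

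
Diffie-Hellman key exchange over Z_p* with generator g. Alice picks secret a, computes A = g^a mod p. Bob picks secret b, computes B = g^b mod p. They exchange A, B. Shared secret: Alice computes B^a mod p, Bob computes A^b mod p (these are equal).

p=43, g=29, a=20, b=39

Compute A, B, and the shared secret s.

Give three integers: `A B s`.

Answer: 40 27 35

Derivation:
A = 29^20 mod 43  (bits of 20 = 10100)
  bit 0 = 1: r = r^2 * 29 mod 43 = 1^2 * 29 = 1*29 = 29
  bit 1 = 0: r = r^2 mod 43 = 29^2 = 24
  bit 2 = 1: r = r^2 * 29 mod 43 = 24^2 * 29 = 17*29 = 20
  bit 3 = 0: r = r^2 mod 43 = 20^2 = 13
  bit 4 = 0: r = r^2 mod 43 = 13^2 = 40
  -> A = 40
B = 29^39 mod 43  (bits of 39 = 100111)
  bit 0 = 1: r = r^2 * 29 mod 43 = 1^2 * 29 = 1*29 = 29
  bit 1 = 0: r = r^2 mod 43 = 29^2 = 24
  bit 2 = 0: r = r^2 mod 43 = 24^2 = 17
  bit 3 = 1: r = r^2 * 29 mod 43 = 17^2 * 29 = 31*29 = 39
  bit 4 = 1: r = r^2 * 29 mod 43 = 39^2 * 29 = 16*29 = 34
  bit 5 = 1: r = r^2 * 29 mod 43 = 34^2 * 29 = 38*29 = 27
  -> B = 27
s = B^a = 27^20 mod 43  (bits of 20 = 10100)
  bit 0 = 1: r = r^2 * 27 mod 43 = 1^2 * 27 = 1*27 = 27
  bit 1 = 0: r = r^2 mod 43 = 27^2 = 41
  bit 2 = 1: r = r^2 * 27 mod 43 = 41^2 * 27 = 4*27 = 22
  bit 3 = 0: r = r^2 mod 43 = 22^2 = 11
  bit 4 = 0: r = r^2 mod 43 = 11^2 = 35
  -> s = B^a = 35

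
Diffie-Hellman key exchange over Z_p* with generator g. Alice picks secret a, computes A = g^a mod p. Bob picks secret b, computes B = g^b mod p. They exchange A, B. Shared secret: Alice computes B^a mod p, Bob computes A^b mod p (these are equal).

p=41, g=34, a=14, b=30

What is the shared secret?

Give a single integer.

A = 34^14 mod 41  (bits of 14 = 1110)
  bit 0 = 1: r = r^2 * 34 mod 41 = 1^2 * 34 = 1*34 = 34
  bit 1 = 1: r = r^2 * 34 mod 41 = 34^2 * 34 = 8*34 = 26
  bit 2 = 1: r = r^2 * 34 mod 41 = 26^2 * 34 = 20*34 = 24
  bit 3 = 0: r = r^2 mod 41 = 24^2 = 2
  -> A = 2
B = 34^30 mod 41  (bits of 30 = 11110)
  bit 0 = 1: r = r^2 * 34 mod 41 = 1^2 * 34 = 1*34 = 34
  bit 1 = 1: r = r^2 * 34 mod 41 = 34^2 * 34 = 8*34 = 26
  bit 2 = 1: r = r^2 * 34 mod 41 = 26^2 * 34 = 20*34 = 24
  bit 3 = 1: r = r^2 * 34 mod 41 = 24^2 * 34 = 2*34 = 27
  bit 4 = 0: r = r^2 mod 41 = 27^2 = 32
  -> B = 32
s = B^a = 32^14 mod 41  (bits of 14 = 1110)
  bit 0 = 1: r = r^2 * 32 mod 41 = 1^2 * 32 = 1*32 = 32
  bit 1 = 1: r = r^2 * 32 mod 41 = 32^2 * 32 = 40*32 = 9
  bit 2 = 1: r = r^2 * 32 mod 41 = 9^2 * 32 = 40*32 = 9
  bit 3 = 0: r = r^2 mod 41 = 9^2 = 40
  -> s = B^a = 40

Answer: 40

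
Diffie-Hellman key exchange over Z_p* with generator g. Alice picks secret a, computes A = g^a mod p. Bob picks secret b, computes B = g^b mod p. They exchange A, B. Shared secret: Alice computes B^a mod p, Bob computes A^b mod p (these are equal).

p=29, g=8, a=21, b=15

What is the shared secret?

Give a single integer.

Answer: 17

Derivation:
A = 8^21 mod 29  (bits of 21 = 10101)
  bit 0 = 1: r = r^2 * 8 mod 29 = 1^2 * 8 = 1*8 = 8
  bit 1 = 0: r = r^2 mod 29 = 8^2 = 6
  bit 2 = 1: r = r^2 * 8 mod 29 = 6^2 * 8 = 7*8 = 27
  bit 3 = 0: r = r^2 mod 29 = 27^2 = 4
  bit 4 = 1: r = r^2 * 8 mod 29 = 4^2 * 8 = 16*8 = 12
  -> A = 12
B = 8^15 mod 29  (bits of 15 = 1111)
  bit 0 = 1: r = r^2 * 8 mod 29 = 1^2 * 8 = 1*8 = 8
  bit 1 = 1: r = r^2 * 8 mod 29 = 8^2 * 8 = 6*8 = 19
  bit 2 = 1: r = r^2 * 8 mod 29 = 19^2 * 8 = 13*8 = 17
  bit 3 = 1: r = r^2 * 8 mod 29 = 17^2 * 8 = 28*8 = 21
  -> B = 21
s = B^a = 21^21 mod 29  (bits of 21 = 10101)
  bit 0 = 1: r = r^2 * 21 mod 29 = 1^2 * 21 = 1*21 = 21
  bit 1 = 0: r = r^2 mod 29 = 21^2 = 6
  bit 2 = 1: r = r^2 * 21 mod 29 = 6^2 * 21 = 7*21 = 2
  bit 3 = 0: r = r^2 mod 29 = 2^2 = 4
  bit 4 = 1: r = r^2 * 21 mod 29 = 4^2 * 21 = 16*21 = 17
  -> s = B^a = 17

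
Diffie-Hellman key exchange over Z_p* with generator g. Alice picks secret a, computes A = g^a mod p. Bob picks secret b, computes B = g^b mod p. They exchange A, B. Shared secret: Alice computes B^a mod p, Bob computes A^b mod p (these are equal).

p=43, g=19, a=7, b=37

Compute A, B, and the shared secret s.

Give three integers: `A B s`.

A = 19^7 mod 43  (bits of 7 = 111)
  bit 0 = 1: r = r^2 * 19 mod 43 = 1^2 * 19 = 1*19 = 19
  bit 1 = 1: r = r^2 * 19 mod 43 = 19^2 * 19 = 17*19 = 22
  bit 2 = 1: r = r^2 * 19 mod 43 = 22^2 * 19 = 11*19 = 37
  -> A = 37
B = 19^37 mod 43  (bits of 37 = 100101)
  bit 0 = 1: r = r^2 * 19 mod 43 = 1^2 * 19 = 1*19 = 19
  bit 1 = 0: r = r^2 mod 43 = 19^2 = 17
  bit 2 = 0: r = r^2 mod 43 = 17^2 = 31
  bit 3 = 1: r = r^2 * 19 mod 43 = 31^2 * 19 = 15*19 = 27
  bit 4 = 0: r = r^2 mod 43 = 27^2 = 41
  bit 5 = 1: r = r^2 * 19 mod 43 = 41^2 * 19 = 4*19 = 33
  -> B = 33
s = B^a = 33^7 mod 43  (bits of 7 = 111)
  bit 0 = 1: r = r^2 * 33 mod 43 = 1^2 * 33 = 1*33 = 33
  bit 1 = 1: r = r^2 * 33 mod 43 = 33^2 * 33 = 14*33 = 32
  bit 2 = 1: r = r^2 * 33 mod 43 = 32^2 * 33 = 35*33 = 37
  -> s = B^a = 37

Answer: 37 33 37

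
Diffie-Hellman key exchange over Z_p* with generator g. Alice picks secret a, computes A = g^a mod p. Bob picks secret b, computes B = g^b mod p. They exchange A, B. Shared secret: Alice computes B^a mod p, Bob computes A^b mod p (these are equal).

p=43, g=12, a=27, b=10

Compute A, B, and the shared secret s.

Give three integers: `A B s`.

Answer: 22 38 16

Derivation:
A = 12^27 mod 43  (bits of 27 = 11011)
  bit 0 = 1: r = r^2 * 12 mod 43 = 1^2 * 12 = 1*12 = 12
  bit 1 = 1: r = r^2 * 12 mod 43 = 12^2 * 12 = 15*12 = 8
  bit 2 = 0: r = r^2 mod 43 = 8^2 = 21
  bit 3 = 1: r = r^2 * 12 mod 43 = 21^2 * 12 = 11*12 = 3
  bit 4 = 1: r = r^2 * 12 mod 43 = 3^2 * 12 = 9*12 = 22
  -> A = 22
B = 12^10 mod 43  (bits of 10 = 1010)
  bit 0 = 1: r = r^2 * 12 mod 43 = 1^2 * 12 = 1*12 = 12
  bit 1 = 0: r = r^2 mod 43 = 12^2 = 15
  bit 2 = 1: r = r^2 * 12 mod 43 = 15^2 * 12 = 10*12 = 34
  bit 3 = 0: r = r^2 mod 43 = 34^2 = 38
  -> B = 38
s = B^a = 38^27 mod 43  (bits of 27 = 11011)
  bit 0 = 1: r = r^2 * 38 mod 43 = 1^2 * 38 = 1*38 = 38
  bit 1 = 1: r = r^2 * 38 mod 43 = 38^2 * 38 = 25*38 = 4
  bit 2 = 0: r = r^2 mod 43 = 4^2 = 16
  bit 3 = 1: r = r^2 * 38 mod 43 = 16^2 * 38 = 41*38 = 10
  bit 4 = 1: r = r^2 * 38 mod 43 = 10^2 * 38 = 14*38 = 16
  -> s = B^a = 16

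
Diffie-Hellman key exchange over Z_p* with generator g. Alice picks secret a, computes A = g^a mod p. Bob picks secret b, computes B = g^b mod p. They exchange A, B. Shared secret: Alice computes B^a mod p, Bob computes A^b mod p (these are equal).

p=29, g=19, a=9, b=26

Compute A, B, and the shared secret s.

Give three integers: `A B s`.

A = 19^9 mod 29  (bits of 9 = 1001)
  bit 0 = 1: r = r^2 * 19 mod 29 = 1^2 * 19 = 1*19 = 19
  bit 1 = 0: r = r^2 mod 29 = 19^2 = 13
  bit 2 = 0: r = r^2 mod 29 = 13^2 = 24
  bit 3 = 1: r = r^2 * 19 mod 29 = 24^2 * 19 = 25*19 = 11
  -> A = 11
B = 19^26 mod 29  (bits of 26 = 11010)
  bit 0 = 1: r = r^2 * 19 mod 29 = 1^2 * 19 = 1*19 = 19
  bit 1 = 1: r = r^2 * 19 mod 29 = 19^2 * 19 = 13*19 = 15
  bit 2 = 0: r = r^2 mod 29 = 15^2 = 22
  bit 3 = 1: r = r^2 * 19 mod 29 = 22^2 * 19 = 20*19 = 3
  bit 4 = 0: r = r^2 mod 29 = 3^2 = 9
  -> B = 9
s = B^a = 9^9 mod 29  (bits of 9 = 1001)
  bit 0 = 1: r = r^2 * 9 mod 29 = 1^2 * 9 = 1*9 = 9
  bit 1 = 0: r = r^2 mod 29 = 9^2 = 23
  bit 2 = 0: r = r^2 mod 29 = 23^2 = 7
  bit 3 = 1: r = r^2 * 9 mod 29 = 7^2 * 9 = 20*9 = 6
  -> s = B^a = 6

Answer: 11 9 6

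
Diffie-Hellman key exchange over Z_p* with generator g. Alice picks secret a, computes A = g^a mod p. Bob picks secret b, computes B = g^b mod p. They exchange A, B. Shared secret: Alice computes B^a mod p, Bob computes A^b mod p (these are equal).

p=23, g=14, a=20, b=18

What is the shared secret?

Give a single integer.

A = 14^20 mod 23  (bits of 20 = 10100)
  bit 0 = 1: r = r^2 * 14 mod 23 = 1^2 * 14 = 1*14 = 14
  bit 1 = 0: r = r^2 mod 23 = 14^2 = 12
  bit 2 = 1: r = r^2 * 14 mod 23 = 12^2 * 14 = 6*14 = 15
  bit 3 = 0: r = r^2 mod 23 = 15^2 = 18
  bit 4 = 0: r = r^2 mod 23 = 18^2 = 2
  -> A = 2
B = 14^18 mod 23  (bits of 18 = 10010)
  bit 0 = 1: r = r^2 * 14 mod 23 = 1^2 * 14 = 1*14 = 14
  bit 1 = 0: r = r^2 mod 23 = 14^2 = 12
  bit 2 = 0: r = r^2 mod 23 = 12^2 = 6
  bit 3 = 1: r = r^2 * 14 mod 23 = 6^2 * 14 = 13*14 = 21
  bit 4 = 0: r = r^2 mod 23 = 21^2 = 4
  -> B = 4
s = B^a = 4^20 mod 23  (bits of 20 = 10100)
  bit 0 = 1: r = r^2 * 4 mod 23 = 1^2 * 4 = 1*4 = 4
  bit 1 = 0: r = r^2 mod 23 = 4^2 = 16
  bit 2 = 1: r = r^2 * 4 mod 23 = 16^2 * 4 = 3*4 = 12
  bit 3 = 0: r = r^2 mod 23 = 12^2 = 6
  bit 4 = 0: r = r^2 mod 23 = 6^2 = 13
  -> s = B^a = 13

Answer: 13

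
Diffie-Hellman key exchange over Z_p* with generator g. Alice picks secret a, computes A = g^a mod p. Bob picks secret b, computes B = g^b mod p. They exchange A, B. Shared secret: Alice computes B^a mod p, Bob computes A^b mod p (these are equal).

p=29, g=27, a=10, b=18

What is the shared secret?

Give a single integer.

Answer: 7

Derivation:
A = 27^10 mod 29  (bits of 10 = 1010)
  bit 0 = 1: r = r^2 * 27 mod 29 = 1^2 * 27 = 1*27 = 27
  bit 1 = 0: r = r^2 mod 29 = 27^2 = 4
  bit 2 = 1: r = r^2 * 27 mod 29 = 4^2 * 27 = 16*27 = 26
  bit 3 = 0: r = r^2 mod 29 = 26^2 = 9
  -> A = 9
B = 27^18 mod 29  (bits of 18 = 10010)
  bit 0 = 1: r = r^2 * 27 mod 29 = 1^2 * 27 = 1*27 = 27
  bit 1 = 0: r = r^2 mod 29 = 27^2 = 4
  bit 2 = 0: r = r^2 mod 29 = 4^2 = 16
  bit 3 = 1: r = r^2 * 27 mod 29 = 16^2 * 27 = 24*27 = 10
  bit 4 = 0: r = r^2 mod 29 = 10^2 = 13
  -> B = 13
s = B^a = 13^10 mod 29  (bits of 10 = 1010)
  bit 0 = 1: r = r^2 * 13 mod 29 = 1^2 * 13 = 1*13 = 13
  bit 1 = 0: r = r^2 mod 29 = 13^2 = 24
  bit 2 = 1: r = r^2 * 13 mod 29 = 24^2 * 13 = 25*13 = 6
  bit 3 = 0: r = r^2 mod 29 = 6^2 = 7
  -> s = B^a = 7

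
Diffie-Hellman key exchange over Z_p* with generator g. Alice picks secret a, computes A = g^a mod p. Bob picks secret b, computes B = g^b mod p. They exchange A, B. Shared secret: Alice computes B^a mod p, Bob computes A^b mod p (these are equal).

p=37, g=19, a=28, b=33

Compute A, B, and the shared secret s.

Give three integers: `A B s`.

Answer: 34 8 26

Derivation:
A = 19^28 mod 37  (bits of 28 = 11100)
  bit 0 = 1: r = r^2 * 19 mod 37 = 1^2 * 19 = 1*19 = 19
  bit 1 = 1: r = r^2 * 19 mod 37 = 19^2 * 19 = 28*19 = 14
  bit 2 = 1: r = r^2 * 19 mod 37 = 14^2 * 19 = 11*19 = 24
  bit 3 = 0: r = r^2 mod 37 = 24^2 = 21
  bit 4 = 0: r = r^2 mod 37 = 21^2 = 34
  -> A = 34
B = 19^33 mod 37  (bits of 33 = 100001)
  bit 0 = 1: r = r^2 * 19 mod 37 = 1^2 * 19 = 1*19 = 19
  bit 1 = 0: r = r^2 mod 37 = 19^2 = 28
  bit 2 = 0: r = r^2 mod 37 = 28^2 = 7
  bit 3 = 0: r = r^2 mod 37 = 7^2 = 12
  bit 4 = 0: r = r^2 mod 37 = 12^2 = 33
  bit 5 = 1: r = r^2 * 19 mod 37 = 33^2 * 19 = 16*19 = 8
  -> B = 8
s = B^a = 8^28 mod 37  (bits of 28 = 11100)
  bit 0 = 1: r = r^2 * 8 mod 37 = 1^2 * 8 = 1*8 = 8
  bit 1 = 1: r = r^2 * 8 mod 37 = 8^2 * 8 = 27*8 = 31
  bit 2 = 1: r = r^2 * 8 mod 37 = 31^2 * 8 = 36*8 = 29
  bit 3 = 0: r = r^2 mod 37 = 29^2 = 27
  bit 4 = 0: r = r^2 mod 37 = 27^2 = 26
  -> s = B^a = 26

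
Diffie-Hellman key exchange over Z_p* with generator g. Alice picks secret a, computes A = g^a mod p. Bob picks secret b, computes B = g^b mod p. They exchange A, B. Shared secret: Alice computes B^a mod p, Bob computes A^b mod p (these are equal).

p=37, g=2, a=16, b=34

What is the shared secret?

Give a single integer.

Answer: 16

Derivation:
A = 2^16 mod 37  (bits of 16 = 10000)
  bit 0 = 1: r = r^2 * 2 mod 37 = 1^2 * 2 = 1*2 = 2
  bit 1 = 0: r = r^2 mod 37 = 2^2 = 4
  bit 2 = 0: r = r^2 mod 37 = 4^2 = 16
  bit 3 = 0: r = r^2 mod 37 = 16^2 = 34
  bit 4 = 0: r = r^2 mod 37 = 34^2 = 9
  -> A = 9
B = 2^34 mod 37  (bits of 34 = 100010)
  bit 0 = 1: r = r^2 * 2 mod 37 = 1^2 * 2 = 1*2 = 2
  bit 1 = 0: r = r^2 mod 37 = 2^2 = 4
  bit 2 = 0: r = r^2 mod 37 = 4^2 = 16
  bit 3 = 0: r = r^2 mod 37 = 16^2 = 34
  bit 4 = 1: r = r^2 * 2 mod 37 = 34^2 * 2 = 9*2 = 18
  bit 5 = 0: r = r^2 mod 37 = 18^2 = 28
  -> B = 28
s = B^a = 28^16 mod 37  (bits of 16 = 10000)
  bit 0 = 1: r = r^2 * 28 mod 37 = 1^2 * 28 = 1*28 = 28
  bit 1 = 0: r = r^2 mod 37 = 28^2 = 7
  bit 2 = 0: r = r^2 mod 37 = 7^2 = 12
  bit 3 = 0: r = r^2 mod 37 = 12^2 = 33
  bit 4 = 0: r = r^2 mod 37 = 33^2 = 16
  -> s = B^a = 16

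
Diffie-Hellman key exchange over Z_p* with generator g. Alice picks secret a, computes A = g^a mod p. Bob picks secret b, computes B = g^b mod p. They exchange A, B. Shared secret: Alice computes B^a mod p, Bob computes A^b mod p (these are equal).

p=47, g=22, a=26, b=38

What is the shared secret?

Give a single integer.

Answer: 32

Derivation:
A = 22^26 mod 47  (bits of 26 = 11010)
  bit 0 = 1: r = r^2 * 22 mod 47 = 1^2 * 22 = 1*22 = 22
  bit 1 = 1: r = r^2 * 22 mod 47 = 22^2 * 22 = 14*22 = 26
  bit 2 = 0: r = r^2 mod 47 = 26^2 = 18
  bit 3 = 1: r = r^2 * 22 mod 47 = 18^2 * 22 = 42*22 = 31
  bit 4 = 0: r = r^2 mod 47 = 31^2 = 21
  -> A = 21
B = 22^38 mod 47  (bits of 38 = 100110)
  bit 0 = 1: r = r^2 * 22 mod 47 = 1^2 * 22 = 1*22 = 22
  bit 1 = 0: r = r^2 mod 47 = 22^2 = 14
  bit 2 = 0: r = r^2 mod 47 = 14^2 = 8
  bit 3 = 1: r = r^2 * 22 mod 47 = 8^2 * 22 = 17*22 = 45
  bit 4 = 1: r = r^2 * 22 mod 47 = 45^2 * 22 = 4*22 = 41
  bit 5 = 0: r = r^2 mod 47 = 41^2 = 36
  -> B = 36
s = B^a = 36^26 mod 47  (bits of 26 = 11010)
  bit 0 = 1: r = r^2 * 36 mod 47 = 1^2 * 36 = 1*36 = 36
  bit 1 = 1: r = r^2 * 36 mod 47 = 36^2 * 36 = 27*36 = 32
  bit 2 = 0: r = r^2 mod 47 = 32^2 = 37
  bit 3 = 1: r = r^2 * 36 mod 47 = 37^2 * 36 = 6*36 = 28
  bit 4 = 0: r = r^2 mod 47 = 28^2 = 32
  -> s = B^a = 32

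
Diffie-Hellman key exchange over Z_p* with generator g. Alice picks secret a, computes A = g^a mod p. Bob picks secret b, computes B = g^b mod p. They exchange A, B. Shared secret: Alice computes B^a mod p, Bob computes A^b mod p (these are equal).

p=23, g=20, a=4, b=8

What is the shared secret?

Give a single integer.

A = 20^4 mod 23  (bits of 4 = 100)
  bit 0 = 1: r = r^2 * 20 mod 23 = 1^2 * 20 = 1*20 = 20
  bit 1 = 0: r = r^2 mod 23 = 20^2 = 9
  bit 2 = 0: r = r^2 mod 23 = 9^2 = 12
  -> A = 12
B = 20^8 mod 23  (bits of 8 = 1000)
  bit 0 = 1: r = r^2 * 20 mod 23 = 1^2 * 20 = 1*20 = 20
  bit 1 = 0: r = r^2 mod 23 = 20^2 = 9
  bit 2 = 0: r = r^2 mod 23 = 9^2 = 12
  bit 3 = 0: r = r^2 mod 23 = 12^2 = 6
  -> B = 6
s = B^a = 6^4 mod 23  (bits of 4 = 100)
  bit 0 = 1: r = r^2 * 6 mod 23 = 1^2 * 6 = 1*6 = 6
  bit 1 = 0: r = r^2 mod 23 = 6^2 = 13
  bit 2 = 0: r = r^2 mod 23 = 13^2 = 8
  -> s = B^a = 8

Answer: 8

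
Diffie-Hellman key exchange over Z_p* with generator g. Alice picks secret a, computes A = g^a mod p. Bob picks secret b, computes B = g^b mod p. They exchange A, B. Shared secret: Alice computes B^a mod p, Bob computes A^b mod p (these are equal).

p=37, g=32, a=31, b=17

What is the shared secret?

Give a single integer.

A = 32^31 mod 37  (bits of 31 = 11111)
  bit 0 = 1: r = r^2 * 32 mod 37 = 1^2 * 32 = 1*32 = 32
  bit 1 = 1: r = r^2 * 32 mod 37 = 32^2 * 32 = 25*32 = 23
  bit 2 = 1: r = r^2 * 32 mod 37 = 23^2 * 32 = 11*32 = 19
  bit 3 = 1: r = r^2 * 32 mod 37 = 19^2 * 32 = 28*32 = 8
  bit 4 = 1: r = r^2 * 32 mod 37 = 8^2 * 32 = 27*32 = 13
  -> A = 13
B = 32^17 mod 37  (bits of 17 = 10001)
  bit 0 = 1: r = r^2 * 32 mod 37 = 1^2 * 32 = 1*32 = 32
  bit 1 = 0: r = r^2 mod 37 = 32^2 = 25
  bit 2 = 0: r = r^2 mod 37 = 25^2 = 33
  bit 3 = 0: r = r^2 mod 37 = 33^2 = 16
  bit 4 = 1: r = r^2 * 32 mod 37 = 16^2 * 32 = 34*32 = 15
  -> B = 15
s = B^a = 15^31 mod 37  (bits of 31 = 11111)
  bit 0 = 1: r = r^2 * 15 mod 37 = 1^2 * 15 = 1*15 = 15
  bit 1 = 1: r = r^2 * 15 mod 37 = 15^2 * 15 = 3*15 = 8
  bit 2 = 1: r = r^2 * 15 mod 37 = 8^2 * 15 = 27*15 = 35
  bit 3 = 1: r = r^2 * 15 mod 37 = 35^2 * 15 = 4*15 = 23
  bit 4 = 1: r = r^2 * 15 mod 37 = 23^2 * 15 = 11*15 = 17
  -> s = B^a = 17

Answer: 17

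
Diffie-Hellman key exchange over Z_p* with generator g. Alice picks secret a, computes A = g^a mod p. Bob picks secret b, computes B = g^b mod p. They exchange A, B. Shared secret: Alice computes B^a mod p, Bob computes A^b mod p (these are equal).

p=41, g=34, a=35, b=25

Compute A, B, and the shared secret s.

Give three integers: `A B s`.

Answer: 14 38 14

Derivation:
A = 34^35 mod 41  (bits of 35 = 100011)
  bit 0 = 1: r = r^2 * 34 mod 41 = 1^2 * 34 = 1*34 = 34
  bit 1 = 0: r = r^2 mod 41 = 34^2 = 8
  bit 2 = 0: r = r^2 mod 41 = 8^2 = 23
  bit 3 = 0: r = r^2 mod 41 = 23^2 = 37
  bit 4 = 1: r = r^2 * 34 mod 41 = 37^2 * 34 = 16*34 = 11
  bit 5 = 1: r = r^2 * 34 mod 41 = 11^2 * 34 = 39*34 = 14
  -> A = 14
B = 34^25 mod 41  (bits of 25 = 11001)
  bit 0 = 1: r = r^2 * 34 mod 41 = 1^2 * 34 = 1*34 = 34
  bit 1 = 1: r = r^2 * 34 mod 41 = 34^2 * 34 = 8*34 = 26
  bit 2 = 0: r = r^2 mod 41 = 26^2 = 20
  bit 3 = 0: r = r^2 mod 41 = 20^2 = 31
  bit 4 = 1: r = r^2 * 34 mod 41 = 31^2 * 34 = 18*34 = 38
  -> B = 38
s = B^a = 38^35 mod 41  (bits of 35 = 100011)
  bit 0 = 1: r = r^2 * 38 mod 41 = 1^2 * 38 = 1*38 = 38
  bit 1 = 0: r = r^2 mod 41 = 38^2 = 9
  bit 2 = 0: r = r^2 mod 41 = 9^2 = 40
  bit 3 = 0: r = r^2 mod 41 = 40^2 = 1
  bit 4 = 1: r = r^2 * 38 mod 41 = 1^2 * 38 = 1*38 = 38
  bit 5 = 1: r = r^2 * 38 mod 41 = 38^2 * 38 = 9*38 = 14
  -> s = B^a = 14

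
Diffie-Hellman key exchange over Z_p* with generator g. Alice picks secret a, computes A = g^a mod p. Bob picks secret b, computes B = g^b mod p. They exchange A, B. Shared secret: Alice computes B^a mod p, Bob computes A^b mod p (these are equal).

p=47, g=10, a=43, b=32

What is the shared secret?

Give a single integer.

A = 10^43 mod 47  (bits of 43 = 101011)
  bit 0 = 1: r = r^2 * 10 mod 47 = 1^2 * 10 = 1*10 = 10
  bit 1 = 0: r = r^2 mod 47 = 10^2 = 6
  bit 2 = 1: r = r^2 * 10 mod 47 = 6^2 * 10 = 36*10 = 31
  bit 3 = 0: r = r^2 mod 47 = 31^2 = 21
  bit 4 = 1: r = r^2 * 10 mod 47 = 21^2 * 10 = 18*10 = 39
  bit 5 = 1: r = r^2 * 10 mod 47 = 39^2 * 10 = 17*10 = 29
  -> A = 29
B = 10^32 mod 47  (bits of 32 = 100000)
  bit 0 = 1: r = r^2 * 10 mod 47 = 1^2 * 10 = 1*10 = 10
  bit 1 = 0: r = r^2 mod 47 = 10^2 = 6
  bit 2 = 0: r = r^2 mod 47 = 6^2 = 36
  bit 3 = 0: r = r^2 mod 47 = 36^2 = 27
  bit 4 = 0: r = r^2 mod 47 = 27^2 = 24
  bit 5 = 0: r = r^2 mod 47 = 24^2 = 12
  -> B = 12
s = B^a = 12^43 mod 47  (bits of 43 = 101011)
  bit 0 = 1: r = r^2 * 12 mod 47 = 1^2 * 12 = 1*12 = 12
  bit 1 = 0: r = r^2 mod 47 = 12^2 = 3
  bit 2 = 1: r = r^2 * 12 mod 47 = 3^2 * 12 = 9*12 = 14
  bit 3 = 0: r = r^2 mod 47 = 14^2 = 8
  bit 4 = 1: r = r^2 * 12 mod 47 = 8^2 * 12 = 17*12 = 16
  bit 5 = 1: r = r^2 * 12 mod 47 = 16^2 * 12 = 21*12 = 17
  -> s = B^a = 17

Answer: 17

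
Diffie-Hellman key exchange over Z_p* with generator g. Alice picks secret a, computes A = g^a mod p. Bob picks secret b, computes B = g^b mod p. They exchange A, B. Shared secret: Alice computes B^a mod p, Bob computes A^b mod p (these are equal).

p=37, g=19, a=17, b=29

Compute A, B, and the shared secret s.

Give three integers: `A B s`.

Answer: 35 17 13

Derivation:
A = 19^17 mod 37  (bits of 17 = 10001)
  bit 0 = 1: r = r^2 * 19 mod 37 = 1^2 * 19 = 1*19 = 19
  bit 1 = 0: r = r^2 mod 37 = 19^2 = 28
  bit 2 = 0: r = r^2 mod 37 = 28^2 = 7
  bit 3 = 0: r = r^2 mod 37 = 7^2 = 12
  bit 4 = 1: r = r^2 * 19 mod 37 = 12^2 * 19 = 33*19 = 35
  -> A = 35
B = 19^29 mod 37  (bits of 29 = 11101)
  bit 0 = 1: r = r^2 * 19 mod 37 = 1^2 * 19 = 1*19 = 19
  bit 1 = 1: r = r^2 * 19 mod 37 = 19^2 * 19 = 28*19 = 14
  bit 2 = 1: r = r^2 * 19 mod 37 = 14^2 * 19 = 11*19 = 24
  bit 3 = 0: r = r^2 mod 37 = 24^2 = 21
  bit 4 = 1: r = r^2 * 19 mod 37 = 21^2 * 19 = 34*19 = 17
  -> B = 17
s = B^a = 17^17 mod 37  (bits of 17 = 10001)
  bit 0 = 1: r = r^2 * 17 mod 37 = 1^2 * 17 = 1*17 = 17
  bit 1 = 0: r = r^2 mod 37 = 17^2 = 30
  bit 2 = 0: r = r^2 mod 37 = 30^2 = 12
  bit 3 = 0: r = r^2 mod 37 = 12^2 = 33
  bit 4 = 1: r = r^2 * 17 mod 37 = 33^2 * 17 = 16*17 = 13
  -> s = B^a = 13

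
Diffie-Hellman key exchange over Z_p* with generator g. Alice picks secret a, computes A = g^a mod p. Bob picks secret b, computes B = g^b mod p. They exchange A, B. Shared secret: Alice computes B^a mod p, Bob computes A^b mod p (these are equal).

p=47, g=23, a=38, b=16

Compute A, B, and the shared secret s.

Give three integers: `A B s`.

Answer: 21 34 14

Derivation:
A = 23^38 mod 47  (bits of 38 = 100110)
  bit 0 = 1: r = r^2 * 23 mod 47 = 1^2 * 23 = 1*23 = 23
  bit 1 = 0: r = r^2 mod 47 = 23^2 = 12
  bit 2 = 0: r = r^2 mod 47 = 12^2 = 3
  bit 3 = 1: r = r^2 * 23 mod 47 = 3^2 * 23 = 9*23 = 19
  bit 4 = 1: r = r^2 * 23 mod 47 = 19^2 * 23 = 32*23 = 31
  bit 5 = 0: r = r^2 mod 47 = 31^2 = 21
  -> A = 21
B = 23^16 mod 47  (bits of 16 = 10000)
  bit 0 = 1: r = r^2 * 23 mod 47 = 1^2 * 23 = 1*23 = 23
  bit 1 = 0: r = r^2 mod 47 = 23^2 = 12
  bit 2 = 0: r = r^2 mod 47 = 12^2 = 3
  bit 3 = 0: r = r^2 mod 47 = 3^2 = 9
  bit 4 = 0: r = r^2 mod 47 = 9^2 = 34
  -> B = 34
s = B^a = 34^38 mod 47  (bits of 38 = 100110)
  bit 0 = 1: r = r^2 * 34 mod 47 = 1^2 * 34 = 1*34 = 34
  bit 1 = 0: r = r^2 mod 47 = 34^2 = 28
  bit 2 = 0: r = r^2 mod 47 = 28^2 = 32
  bit 3 = 1: r = r^2 * 34 mod 47 = 32^2 * 34 = 37*34 = 36
  bit 4 = 1: r = r^2 * 34 mod 47 = 36^2 * 34 = 27*34 = 25
  bit 5 = 0: r = r^2 mod 47 = 25^2 = 14
  -> s = B^a = 14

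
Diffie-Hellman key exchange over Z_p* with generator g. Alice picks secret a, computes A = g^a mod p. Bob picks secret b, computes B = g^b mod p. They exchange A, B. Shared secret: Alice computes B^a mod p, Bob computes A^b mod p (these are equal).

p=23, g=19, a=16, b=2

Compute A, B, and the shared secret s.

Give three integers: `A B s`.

A = 19^16 mod 23  (bits of 16 = 10000)
  bit 0 = 1: r = r^2 * 19 mod 23 = 1^2 * 19 = 1*19 = 19
  bit 1 = 0: r = r^2 mod 23 = 19^2 = 16
  bit 2 = 0: r = r^2 mod 23 = 16^2 = 3
  bit 3 = 0: r = r^2 mod 23 = 3^2 = 9
  bit 4 = 0: r = r^2 mod 23 = 9^2 = 12
  -> A = 12
B = 19^2 mod 23  (bits of 2 = 10)
  bit 0 = 1: r = r^2 * 19 mod 23 = 1^2 * 19 = 1*19 = 19
  bit 1 = 0: r = r^2 mod 23 = 19^2 = 16
  -> B = 16
s = B^a = 16^16 mod 23  (bits of 16 = 10000)
  bit 0 = 1: r = r^2 * 16 mod 23 = 1^2 * 16 = 1*16 = 16
  bit 1 = 0: r = r^2 mod 23 = 16^2 = 3
  bit 2 = 0: r = r^2 mod 23 = 3^2 = 9
  bit 3 = 0: r = r^2 mod 23 = 9^2 = 12
  bit 4 = 0: r = r^2 mod 23 = 12^2 = 6
  -> s = B^a = 6

Answer: 12 16 6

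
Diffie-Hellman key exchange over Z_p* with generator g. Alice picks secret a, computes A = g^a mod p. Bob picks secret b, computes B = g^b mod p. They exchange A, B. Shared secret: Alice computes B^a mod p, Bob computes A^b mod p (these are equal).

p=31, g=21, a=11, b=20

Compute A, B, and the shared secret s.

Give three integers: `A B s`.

A = 21^11 mod 31  (bits of 11 = 1011)
  bit 0 = 1: r = r^2 * 21 mod 31 = 1^2 * 21 = 1*21 = 21
  bit 1 = 0: r = r^2 mod 31 = 21^2 = 7
  bit 2 = 1: r = r^2 * 21 mod 31 = 7^2 * 21 = 18*21 = 6
  bit 3 = 1: r = r^2 * 21 mod 31 = 6^2 * 21 = 5*21 = 12
  -> A = 12
B = 21^20 mod 31  (bits of 20 = 10100)
  bit 0 = 1: r = r^2 * 21 mod 31 = 1^2 * 21 = 1*21 = 21
  bit 1 = 0: r = r^2 mod 31 = 21^2 = 7
  bit 2 = 1: r = r^2 * 21 mod 31 = 7^2 * 21 = 18*21 = 6
  bit 3 = 0: r = r^2 mod 31 = 6^2 = 5
  bit 4 = 0: r = r^2 mod 31 = 5^2 = 25
  -> B = 25
s = B^a = 25^11 mod 31  (bits of 11 = 1011)
  bit 0 = 1: r = r^2 * 25 mod 31 = 1^2 * 25 = 1*25 = 25
  bit 1 = 0: r = r^2 mod 31 = 25^2 = 5
  bit 2 = 1: r = r^2 * 25 mod 31 = 5^2 * 25 = 25*25 = 5
  bit 3 = 1: r = r^2 * 25 mod 31 = 5^2 * 25 = 25*25 = 5
  -> s = B^a = 5

Answer: 12 25 5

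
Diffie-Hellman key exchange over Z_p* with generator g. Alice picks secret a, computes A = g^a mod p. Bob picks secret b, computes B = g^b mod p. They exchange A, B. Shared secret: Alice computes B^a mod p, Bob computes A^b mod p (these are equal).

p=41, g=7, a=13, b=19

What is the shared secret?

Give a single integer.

Answer: 17

Derivation:
A = 7^13 mod 41  (bits of 13 = 1101)
  bit 0 = 1: r = r^2 * 7 mod 41 = 1^2 * 7 = 1*7 = 7
  bit 1 = 1: r = r^2 * 7 mod 41 = 7^2 * 7 = 8*7 = 15
  bit 2 = 0: r = r^2 mod 41 = 15^2 = 20
  bit 3 = 1: r = r^2 * 7 mod 41 = 20^2 * 7 = 31*7 = 12
  -> A = 12
B = 7^19 mod 41  (bits of 19 = 10011)
  bit 0 = 1: r = r^2 * 7 mod 41 = 1^2 * 7 = 1*7 = 7
  bit 1 = 0: r = r^2 mod 41 = 7^2 = 8
  bit 2 = 0: r = r^2 mod 41 = 8^2 = 23
  bit 3 = 1: r = r^2 * 7 mod 41 = 23^2 * 7 = 37*7 = 13
  bit 4 = 1: r = r^2 * 7 mod 41 = 13^2 * 7 = 5*7 = 35
  -> B = 35
s = B^a = 35^13 mod 41  (bits of 13 = 1101)
  bit 0 = 1: r = r^2 * 35 mod 41 = 1^2 * 35 = 1*35 = 35
  bit 1 = 1: r = r^2 * 35 mod 41 = 35^2 * 35 = 36*35 = 30
  bit 2 = 0: r = r^2 mod 41 = 30^2 = 39
  bit 3 = 1: r = r^2 * 35 mod 41 = 39^2 * 35 = 4*35 = 17
  -> s = B^a = 17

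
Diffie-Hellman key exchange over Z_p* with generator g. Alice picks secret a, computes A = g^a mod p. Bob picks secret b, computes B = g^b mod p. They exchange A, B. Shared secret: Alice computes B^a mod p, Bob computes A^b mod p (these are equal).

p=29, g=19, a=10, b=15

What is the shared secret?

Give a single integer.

Answer: 6

Derivation:
A = 19^10 mod 29  (bits of 10 = 1010)
  bit 0 = 1: r = r^2 * 19 mod 29 = 1^2 * 19 = 1*19 = 19
  bit 1 = 0: r = r^2 mod 29 = 19^2 = 13
  bit 2 = 1: r = r^2 * 19 mod 29 = 13^2 * 19 = 24*19 = 21
  bit 3 = 0: r = r^2 mod 29 = 21^2 = 6
  -> A = 6
B = 19^15 mod 29  (bits of 15 = 1111)
  bit 0 = 1: r = r^2 * 19 mod 29 = 1^2 * 19 = 1*19 = 19
  bit 1 = 1: r = r^2 * 19 mod 29 = 19^2 * 19 = 13*19 = 15
  bit 2 = 1: r = r^2 * 19 mod 29 = 15^2 * 19 = 22*19 = 12
  bit 3 = 1: r = r^2 * 19 mod 29 = 12^2 * 19 = 28*19 = 10
  -> B = 10
s = B^a = 10^10 mod 29  (bits of 10 = 1010)
  bit 0 = 1: r = r^2 * 10 mod 29 = 1^2 * 10 = 1*10 = 10
  bit 1 = 0: r = r^2 mod 29 = 10^2 = 13
  bit 2 = 1: r = r^2 * 10 mod 29 = 13^2 * 10 = 24*10 = 8
  bit 3 = 0: r = r^2 mod 29 = 8^2 = 6
  -> s = B^a = 6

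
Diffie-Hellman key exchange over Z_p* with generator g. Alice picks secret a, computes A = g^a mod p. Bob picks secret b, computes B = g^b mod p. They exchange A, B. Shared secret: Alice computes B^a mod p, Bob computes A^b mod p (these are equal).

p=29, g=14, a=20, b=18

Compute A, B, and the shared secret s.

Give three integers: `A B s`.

A = 14^20 mod 29  (bits of 20 = 10100)
  bit 0 = 1: r = r^2 * 14 mod 29 = 1^2 * 14 = 1*14 = 14
  bit 1 = 0: r = r^2 mod 29 = 14^2 = 22
  bit 2 = 1: r = r^2 * 14 mod 29 = 22^2 * 14 = 20*14 = 19
  bit 3 = 0: r = r^2 mod 29 = 19^2 = 13
  bit 4 = 0: r = r^2 mod 29 = 13^2 = 24
  -> A = 24
B = 14^18 mod 29  (bits of 18 = 10010)
  bit 0 = 1: r = r^2 * 14 mod 29 = 1^2 * 14 = 1*14 = 14
  bit 1 = 0: r = r^2 mod 29 = 14^2 = 22
  bit 2 = 0: r = r^2 mod 29 = 22^2 = 20
  bit 3 = 1: r = r^2 * 14 mod 29 = 20^2 * 14 = 23*14 = 3
  bit 4 = 0: r = r^2 mod 29 = 3^2 = 9
  -> B = 9
s = B^a = 9^20 mod 29  (bits of 20 = 10100)
  bit 0 = 1: r = r^2 * 9 mod 29 = 1^2 * 9 = 1*9 = 9
  bit 1 = 0: r = r^2 mod 29 = 9^2 = 23
  bit 2 = 1: r = r^2 * 9 mod 29 = 23^2 * 9 = 7*9 = 5
  bit 3 = 0: r = r^2 mod 29 = 5^2 = 25
  bit 4 = 0: r = r^2 mod 29 = 25^2 = 16
  -> s = B^a = 16

Answer: 24 9 16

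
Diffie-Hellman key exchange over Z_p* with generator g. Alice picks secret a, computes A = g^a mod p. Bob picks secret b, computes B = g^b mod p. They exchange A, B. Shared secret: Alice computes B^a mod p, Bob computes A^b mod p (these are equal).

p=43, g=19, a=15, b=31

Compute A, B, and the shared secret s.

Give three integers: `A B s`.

A = 19^15 mod 43  (bits of 15 = 1111)
  bit 0 = 1: r = r^2 * 19 mod 43 = 1^2 * 19 = 1*19 = 19
  bit 1 = 1: r = r^2 * 19 mod 43 = 19^2 * 19 = 17*19 = 22
  bit 2 = 1: r = r^2 * 19 mod 43 = 22^2 * 19 = 11*19 = 37
  bit 3 = 1: r = r^2 * 19 mod 43 = 37^2 * 19 = 36*19 = 39
  -> A = 39
B = 19^31 mod 43  (bits of 31 = 11111)
  bit 0 = 1: r = r^2 * 19 mod 43 = 1^2 * 19 = 1*19 = 19
  bit 1 = 1: r = r^2 * 19 mod 43 = 19^2 * 19 = 17*19 = 22
  bit 2 = 1: r = r^2 * 19 mod 43 = 22^2 * 19 = 11*19 = 37
  bit 3 = 1: r = r^2 * 19 mod 43 = 37^2 * 19 = 36*19 = 39
  bit 4 = 1: r = r^2 * 19 mod 43 = 39^2 * 19 = 16*19 = 3
  -> B = 3
s = B^a = 3^15 mod 43  (bits of 15 = 1111)
  bit 0 = 1: r = r^2 * 3 mod 43 = 1^2 * 3 = 1*3 = 3
  bit 1 = 1: r = r^2 * 3 mod 43 = 3^2 * 3 = 9*3 = 27
  bit 2 = 1: r = r^2 * 3 mod 43 = 27^2 * 3 = 41*3 = 37
  bit 3 = 1: r = r^2 * 3 mod 43 = 37^2 * 3 = 36*3 = 22
  -> s = B^a = 22

Answer: 39 3 22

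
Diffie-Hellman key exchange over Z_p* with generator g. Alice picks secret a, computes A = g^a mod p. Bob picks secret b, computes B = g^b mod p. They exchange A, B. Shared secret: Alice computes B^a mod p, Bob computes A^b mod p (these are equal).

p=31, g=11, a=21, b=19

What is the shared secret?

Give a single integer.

Answer: 23

Derivation:
A = 11^21 mod 31  (bits of 21 = 10101)
  bit 0 = 1: r = r^2 * 11 mod 31 = 1^2 * 11 = 1*11 = 11
  bit 1 = 0: r = r^2 mod 31 = 11^2 = 28
  bit 2 = 1: r = r^2 * 11 mod 31 = 28^2 * 11 = 9*11 = 6
  bit 3 = 0: r = r^2 mod 31 = 6^2 = 5
  bit 4 = 1: r = r^2 * 11 mod 31 = 5^2 * 11 = 25*11 = 27
  -> A = 27
B = 11^19 mod 31  (bits of 19 = 10011)
  bit 0 = 1: r = r^2 * 11 mod 31 = 1^2 * 11 = 1*11 = 11
  bit 1 = 0: r = r^2 mod 31 = 11^2 = 28
  bit 2 = 0: r = r^2 mod 31 = 28^2 = 9
  bit 3 = 1: r = r^2 * 11 mod 31 = 9^2 * 11 = 19*11 = 23
  bit 4 = 1: r = r^2 * 11 mod 31 = 23^2 * 11 = 2*11 = 22
  -> B = 22
s = B^a = 22^21 mod 31  (bits of 21 = 10101)
  bit 0 = 1: r = r^2 * 22 mod 31 = 1^2 * 22 = 1*22 = 22
  bit 1 = 0: r = r^2 mod 31 = 22^2 = 19
  bit 2 = 1: r = r^2 * 22 mod 31 = 19^2 * 22 = 20*22 = 6
  bit 3 = 0: r = r^2 mod 31 = 6^2 = 5
  bit 4 = 1: r = r^2 * 22 mod 31 = 5^2 * 22 = 25*22 = 23
  -> s = B^a = 23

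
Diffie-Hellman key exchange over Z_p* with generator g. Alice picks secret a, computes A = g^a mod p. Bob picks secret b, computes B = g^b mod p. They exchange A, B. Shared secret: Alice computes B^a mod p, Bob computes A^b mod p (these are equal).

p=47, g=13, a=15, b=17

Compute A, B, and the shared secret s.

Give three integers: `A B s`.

Answer: 33 31 19

Derivation:
A = 13^15 mod 47  (bits of 15 = 1111)
  bit 0 = 1: r = r^2 * 13 mod 47 = 1^2 * 13 = 1*13 = 13
  bit 1 = 1: r = r^2 * 13 mod 47 = 13^2 * 13 = 28*13 = 35
  bit 2 = 1: r = r^2 * 13 mod 47 = 35^2 * 13 = 3*13 = 39
  bit 3 = 1: r = r^2 * 13 mod 47 = 39^2 * 13 = 17*13 = 33
  -> A = 33
B = 13^17 mod 47  (bits of 17 = 10001)
  bit 0 = 1: r = r^2 * 13 mod 47 = 1^2 * 13 = 1*13 = 13
  bit 1 = 0: r = r^2 mod 47 = 13^2 = 28
  bit 2 = 0: r = r^2 mod 47 = 28^2 = 32
  bit 3 = 0: r = r^2 mod 47 = 32^2 = 37
  bit 4 = 1: r = r^2 * 13 mod 47 = 37^2 * 13 = 6*13 = 31
  -> B = 31
s = B^a = 31^15 mod 47  (bits of 15 = 1111)
  bit 0 = 1: r = r^2 * 31 mod 47 = 1^2 * 31 = 1*31 = 31
  bit 1 = 1: r = r^2 * 31 mod 47 = 31^2 * 31 = 21*31 = 40
  bit 2 = 1: r = r^2 * 31 mod 47 = 40^2 * 31 = 2*31 = 15
  bit 3 = 1: r = r^2 * 31 mod 47 = 15^2 * 31 = 37*31 = 19
  -> s = B^a = 19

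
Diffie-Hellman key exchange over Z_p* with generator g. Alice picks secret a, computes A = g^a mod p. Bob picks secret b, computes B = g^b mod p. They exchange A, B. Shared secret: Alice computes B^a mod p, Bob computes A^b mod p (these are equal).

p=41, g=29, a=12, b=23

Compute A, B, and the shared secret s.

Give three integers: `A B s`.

A = 29^12 mod 41  (bits of 12 = 1100)
  bit 0 = 1: r = r^2 * 29 mod 41 = 1^2 * 29 = 1*29 = 29
  bit 1 = 1: r = r^2 * 29 mod 41 = 29^2 * 29 = 21*29 = 35
  bit 2 = 0: r = r^2 mod 41 = 35^2 = 36
  bit 3 = 0: r = r^2 mod 41 = 36^2 = 25
  -> A = 25
B = 29^23 mod 41  (bits of 23 = 10111)
  bit 0 = 1: r = r^2 * 29 mod 41 = 1^2 * 29 = 1*29 = 29
  bit 1 = 0: r = r^2 mod 41 = 29^2 = 21
  bit 2 = 1: r = r^2 * 29 mod 41 = 21^2 * 29 = 31*29 = 38
  bit 3 = 1: r = r^2 * 29 mod 41 = 38^2 * 29 = 9*29 = 15
  bit 4 = 1: r = r^2 * 29 mod 41 = 15^2 * 29 = 20*29 = 6
  -> B = 6
s = B^a = 6^12 mod 41  (bits of 12 = 1100)
  bit 0 = 1: r = r^2 * 6 mod 41 = 1^2 * 6 = 1*6 = 6
  bit 1 = 1: r = r^2 * 6 mod 41 = 6^2 * 6 = 36*6 = 11
  bit 2 = 0: r = r^2 mod 41 = 11^2 = 39
  bit 3 = 0: r = r^2 mod 41 = 39^2 = 4
  -> s = B^a = 4

Answer: 25 6 4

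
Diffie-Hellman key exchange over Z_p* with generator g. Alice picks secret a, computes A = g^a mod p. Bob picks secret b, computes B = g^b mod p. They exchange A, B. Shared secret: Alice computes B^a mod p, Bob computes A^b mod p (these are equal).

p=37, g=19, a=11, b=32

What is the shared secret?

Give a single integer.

A = 19^11 mod 37  (bits of 11 = 1011)
  bit 0 = 1: r = r^2 * 19 mod 37 = 1^2 * 19 = 1*19 = 19
  bit 1 = 0: r = r^2 mod 37 = 19^2 = 28
  bit 2 = 1: r = r^2 * 19 mod 37 = 28^2 * 19 = 7*19 = 22
  bit 3 = 1: r = r^2 * 19 mod 37 = 22^2 * 19 = 3*19 = 20
  -> A = 20
B = 19^32 mod 37  (bits of 32 = 100000)
  bit 0 = 1: r = r^2 * 19 mod 37 = 1^2 * 19 = 1*19 = 19
  bit 1 = 0: r = r^2 mod 37 = 19^2 = 28
  bit 2 = 0: r = r^2 mod 37 = 28^2 = 7
  bit 3 = 0: r = r^2 mod 37 = 7^2 = 12
  bit 4 = 0: r = r^2 mod 37 = 12^2 = 33
  bit 5 = 0: r = r^2 mod 37 = 33^2 = 16
  -> B = 16
s = B^a = 16^11 mod 37  (bits of 11 = 1011)
  bit 0 = 1: r = r^2 * 16 mod 37 = 1^2 * 16 = 1*16 = 16
  bit 1 = 0: r = r^2 mod 37 = 16^2 = 34
  bit 2 = 1: r = r^2 * 16 mod 37 = 34^2 * 16 = 9*16 = 33
  bit 3 = 1: r = r^2 * 16 mod 37 = 33^2 * 16 = 16*16 = 34
  -> s = B^a = 34

Answer: 34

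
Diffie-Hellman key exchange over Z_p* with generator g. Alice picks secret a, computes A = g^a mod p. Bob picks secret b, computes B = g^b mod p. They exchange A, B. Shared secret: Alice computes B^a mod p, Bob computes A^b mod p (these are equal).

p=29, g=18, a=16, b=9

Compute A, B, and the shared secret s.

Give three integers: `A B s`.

Answer: 24 27 25

Derivation:
A = 18^16 mod 29  (bits of 16 = 10000)
  bit 0 = 1: r = r^2 * 18 mod 29 = 1^2 * 18 = 1*18 = 18
  bit 1 = 0: r = r^2 mod 29 = 18^2 = 5
  bit 2 = 0: r = r^2 mod 29 = 5^2 = 25
  bit 3 = 0: r = r^2 mod 29 = 25^2 = 16
  bit 4 = 0: r = r^2 mod 29 = 16^2 = 24
  -> A = 24
B = 18^9 mod 29  (bits of 9 = 1001)
  bit 0 = 1: r = r^2 * 18 mod 29 = 1^2 * 18 = 1*18 = 18
  bit 1 = 0: r = r^2 mod 29 = 18^2 = 5
  bit 2 = 0: r = r^2 mod 29 = 5^2 = 25
  bit 3 = 1: r = r^2 * 18 mod 29 = 25^2 * 18 = 16*18 = 27
  -> B = 27
s = B^a = 27^16 mod 29  (bits of 16 = 10000)
  bit 0 = 1: r = r^2 * 27 mod 29 = 1^2 * 27 = 1*27 = 27
  bit 1 = 0: r = r^2 mod 29 = 27^2 = 4
  bit 2 = 0: r = r^2 mod 29 = 4^2 = 16
  bit 3 = 0: r = r^2 mod 29 = 16^2 = 24
  bit 4 = 0: r = r^2 mod 29 = 24^2 = 25
  -> s = B^a = 25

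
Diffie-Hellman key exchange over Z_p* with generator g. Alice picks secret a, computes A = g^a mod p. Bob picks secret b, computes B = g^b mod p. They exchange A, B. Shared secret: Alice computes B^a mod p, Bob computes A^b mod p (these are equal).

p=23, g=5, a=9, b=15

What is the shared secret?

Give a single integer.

A = 5^9 mod 23  (bits of 9 = 1001)
  bit 0 = 1: r = r^2 * 5 mod 23 = 1^2 * 5 = 1*5 = 5
  bit 1 = 0: r = r^2 mod 23 = 5^2 = 2
  bit 2 = 0: r = r^2 mod 23 = 2^2 = 4
  bit 3 = 1: r = r^2 * 5 mod 23 = 4^2 * 5 = 16*5 = 11
  -> A = 11
B = 5^15 mod 23  (bits of 15 = 1111)
  bit 0 = 1: r = r^2 * 5 mod 23 = 1^2 * 5 = 1*5 = 5
  bit 1 = 1: r = r^2 * 5 mod 23 = 5^2 * 5 = 2*5 = 10
  bit 2 = 1: r = r^2 * 5 mod 23 = 10^2 * 5 = 8*5 = 17
  bit 3 = 1: r = r^2 * 5 mod 23 = 17^2 * 5 = 13*5 = 19
  -> B = 19
s = B^a = 19^9 mod 23  (bits of 9 = 1001)
  bit 0 = 1: r = r^2 * 19 mod 23 = 1^2 * 19 = 1*19 = 19
  bit 1 = 0: r = r^2 mod 23 = 19^2 = 16
  bit 2 = 0: r = r^2 mod 23 = 16^2 = 3
  bit 3 = 1: r = r^2 * 19 mod 23 = 3^2 * 19 = 9*19 = 10
  -> s = B^a = 10

Answer: 10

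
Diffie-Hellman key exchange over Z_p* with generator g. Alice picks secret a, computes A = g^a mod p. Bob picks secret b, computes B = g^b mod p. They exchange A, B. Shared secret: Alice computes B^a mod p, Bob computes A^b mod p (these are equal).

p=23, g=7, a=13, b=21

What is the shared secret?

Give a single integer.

Answer: 15

Derivation:
A = 7^13 mod 23  (bits of 13 = 1101)
  bit 0 = 1: r = r^2 * 7 mod 23 = 1^2 * 7 = 1*7 = 7
  bit 1 = 1: r = r^2 * 7 mod 23 = 7^2 * 7 = 3*7 = 21
  bit 2 = 0: r = r^2 mod 23 = 21^2 = 4
  bit 3 = 1: r = r^2 * 7 mod 23 = 4^2 * 7 = 16*7 = 20
  -> A = 20
B = 7^21 mod 23  (bits of 21 = 10101)
  bit 0 = 1: r = r^2 * 7 mod 23 = 1^2 * 7 = 1*7 = 7
  bit 1 = 0: r = r^2 mod 23 = 7^2 = 3
  bit 2 = 1: r = r^2 * 7 mod 23 = 3^2 * 7 = 9*7 = 17
  bit 3 = 0: r = r^2 mod 23 = 17^2 = 13
  bit 4 = 1: r = r^2 * 7 mod 23 = 13^2 * 7 = 8*7 = 10
  -> B = 10
s = B^a = 10^13 mod 23  (bits of 13 = 1101)
  bit 0 = 1: r = r^2 * 10 mod 23 = 1^2 * 10 = 1*10 = 10
  bit 1 = 1: r = r^2 * 10 mod 23 = 10^2 * 10 = 8*10 = 11
  bit 2 = 0: r = r^2 mod 23 = 11^2 = 6
  bit 3 = 1: r = r^2 * 10 mod 23 = 6^2 * 10 = 13*10 = 15
  -> s = B^a = 15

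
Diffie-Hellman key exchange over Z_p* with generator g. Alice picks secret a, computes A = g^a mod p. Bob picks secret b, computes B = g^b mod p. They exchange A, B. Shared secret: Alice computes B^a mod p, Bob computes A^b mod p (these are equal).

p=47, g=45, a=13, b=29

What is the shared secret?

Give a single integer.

Answer: 5

Derivation:
A = 45^13 mod 47  (bits of 13 = 1101)
  bit 0 = 1: r = r^2 * 45 mod 47 = 1^2 * 45 = 1*45 = 45
  bit 1 = 1: r = r^2 * 45 mod 47 = 45^2 * 45 = 4*45 = 39
  bit 2 = 0: r = r^2 mod 47 = 39^2 = 17
  bit 3 = 1: r = r^2 * 45 mod 47 = 17^2 * 45 = 7*45 = 33
  -> A = 33
B = 45^29 mod 47  (bits of 29 = 11101)
  bit 0 = 1: r = r^2 * 45 mod 47 = 1^2 * 45 = 1*45 = 45
  bit 1 = 1: r = r^2 * 45 mod 47 = 45^2 * 45 = 4*45 = 39
  bit 2 = 1: r = r^2 * 45 mod 47 = 39^2 * 45 = 17*45 = 13
  bit 3 = 0: r = r^2 mod 47 = 13^2 = 28
  bit 4 = 1: r = r^2 * 45 mod 47 = 28^2 * 45 = 32*45 = 30
  -> B = 30
s = B^a = 30^13 mod 47  (bits of 13 = 1101)
  bit 0 = 1: r = r^2 * 30 mod 47 = 1^2 * 30 = 1*30 = 30
  bit 1 = 1: r = r^2 * 30 mod 47 = 30^2 * 30 = 7*30 = 22
  bit 2 = 0: r = r^2 mod 47 = 22^2 = 14
  bit 3 = 1: r = r^2 * 30 mod 47 = 14^2 * 30 = 8*30 = 5
  -> s = B^a = 5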